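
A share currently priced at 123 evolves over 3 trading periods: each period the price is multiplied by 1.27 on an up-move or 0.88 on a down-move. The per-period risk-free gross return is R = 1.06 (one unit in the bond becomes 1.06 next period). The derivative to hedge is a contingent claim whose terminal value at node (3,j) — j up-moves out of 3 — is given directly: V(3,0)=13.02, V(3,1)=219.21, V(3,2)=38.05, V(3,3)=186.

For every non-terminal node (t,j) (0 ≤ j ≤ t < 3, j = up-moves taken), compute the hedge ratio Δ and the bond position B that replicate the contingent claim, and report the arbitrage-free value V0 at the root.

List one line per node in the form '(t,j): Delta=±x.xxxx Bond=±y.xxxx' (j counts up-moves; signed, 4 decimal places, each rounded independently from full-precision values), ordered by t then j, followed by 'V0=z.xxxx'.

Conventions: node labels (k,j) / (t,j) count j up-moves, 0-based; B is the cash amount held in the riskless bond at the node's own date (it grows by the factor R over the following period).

(0,0): Delta=0.0233 Bond=99.0796
(1,0): Delta=0.6126 Bond=41.2331
(1,1): Delta=-0.4531 Bond=179.4475
(2,0): Delta=5.5505 Bond=-426.6313
(2,1): Delta=-3.3791 Bond=592.4352
(2,2): Delta=1.9122 Bond=-279.0433
V0=101.9432

The replicating-portfolio and risk-neutral prices coincide; use p* = (1.06−0.88)/(1.27−0.88) = 0.4615 for the latter.
Expiry values: V(3,0)=13.0200, V(3,1)=219.2100, V(3,2)=38.0500, V(3,3)=186.0000
(2,0): S=95.2512. Δ = (V_up−V_dn)/(S_up−S_dn) = (219.2100−13.0200)/(120.9690−83.8211) = 5.5505. V = [p*·219.2100 + (1−p*)·13.0200]/1.06 = 102.0610. B = V − Δ·S = -426.6313.
(2,1): S=137.4648. Δ = (V_up−V_dn)/(S_up−S_dn) = (38.0500−219.2100)/(174.5803−120.9690) = -3.3791. V = [p*·38.0500 + (1−p*)·219.2100]/1.06 = 127.9224. B = V − Δ·S = 592.4352.
(2,2): S=198.3867. Δ = (V_up−V_dn)/(S_up−S_dn) = (186.0000−38.0500)/(251.9511−174.5803) = 1.9122. V = [p*·186.0000 + (1−p*)·38.0500]/1.06 = 100.3157. B = V − Δ·S = -279.0433.
(1,0): S=108.2400. Δ = (V_up−V_dn)/(S_up−S_dn) = (127.9224−102.0610)/(137.4648−95.2512) = 0.6126. V = [p*·127.9224 + (1−p*)·102.0610]/1.06 = 107.5443. B = V − Δ·S = 41.2331.
(1,1): S=156.2100. Δ = (V_up−V_dn)/(S_up−S_dn) = (100.3157−127.9224)/(198.3867−137.4648) = -0.4531. V = [p*·100.3157 + (1−p*)·127.9224]/1.06 = 108.6611. B = V − Δ·S = 179.4475.
(0,0): S=123.0000. Δ = (V_up−V_dn)/(S_up−S_dn) = (108.6611−107.5443)/(156.2100−108.2400) = 0.0233. V = [p*·108.6611 + (1−p*)·107.5443]/1.06 = 101.9432. B = V − Δ·S = 99.0796.
Sanity check at the root: Δ(0,0)·S0 + B(0,0) reproduces V0 = 101.9432.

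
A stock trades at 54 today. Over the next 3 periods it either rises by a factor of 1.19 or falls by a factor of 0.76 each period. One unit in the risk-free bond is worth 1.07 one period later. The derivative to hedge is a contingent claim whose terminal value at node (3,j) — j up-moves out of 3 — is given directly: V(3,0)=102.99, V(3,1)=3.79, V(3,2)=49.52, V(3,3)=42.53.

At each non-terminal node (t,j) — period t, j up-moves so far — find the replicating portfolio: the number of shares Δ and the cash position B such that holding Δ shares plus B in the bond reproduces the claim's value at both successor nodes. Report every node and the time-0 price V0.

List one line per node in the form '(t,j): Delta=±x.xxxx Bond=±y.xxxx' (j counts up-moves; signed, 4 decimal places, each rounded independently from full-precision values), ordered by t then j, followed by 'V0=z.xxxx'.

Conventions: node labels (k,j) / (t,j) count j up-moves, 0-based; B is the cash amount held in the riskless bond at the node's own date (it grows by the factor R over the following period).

Under the risk-neutral measure, an up-move has probability p* = (R−d)/(u−d) = 0.7209 and values discount at R = 1.07.
Payoffs at expiry: V(3,0)=102.9900, V(3,1)=3.7900, V(3,2)=49.5200, V(3,3)=42.5300
  t=2,j=0: stock 31.1904 → up 37.1166 (V=3.7900), down 23.7047 (V=102.9900). Price 29.4147; hedge Δ=-7.3964, bond B=260.1124.
  t=2,j=1: stock 48.8376 → up 58.1167 (V=49.5200), down 37.1166 (V=3.7900). Price 34.3534; hedge Δ=2.1776, bond B=-71.9954.
  t=2,j=2: stock 76.4694 → up 90.9986 (V=42.5300), down 58.1167 (V=49.5200). Price 41.5707; hedge Δ=-0.2126, bond B=57.8266.
  t=1,j=0: stock 41.0400 → up 48.8376 (V=34.3534), down 31.1904 (V=29.4147). Price 30.8179; hedge Δ=0.2799, bond B=19.3325.
  t=1,j=1: stock 64.2600 → up 76.4694 (V=41.5707), down 48.8376 (V=34.3534). Price 36.9688; hedge Δ=0.2612, bond B=20.1843.
  t=0,j=0: stock 54.0000 → up 64.2600 (V=36.9688), down 41.0400 (V=30.8179). Price 32.9460; hedge Δ=0.2649, bond B=18.6417.
As a check, the time-0 holding Δ(0,0)·S0 + B(0,0) comes to 32.9460 — exactly V0.

(0,0): Delta=0.2649 Bond=18.6417
(1,0): Delta=0.2799 Bond=19.3325
(1,1): Delta=0.2612 Bond=20.1843
(2,0): Delta=-7.3964 Bond=260.1124
(2,1): Delta=2.1776 Bond=-71.9954
(2,2): Delta=-0.2126 Bond=57.8266
V0=32.9460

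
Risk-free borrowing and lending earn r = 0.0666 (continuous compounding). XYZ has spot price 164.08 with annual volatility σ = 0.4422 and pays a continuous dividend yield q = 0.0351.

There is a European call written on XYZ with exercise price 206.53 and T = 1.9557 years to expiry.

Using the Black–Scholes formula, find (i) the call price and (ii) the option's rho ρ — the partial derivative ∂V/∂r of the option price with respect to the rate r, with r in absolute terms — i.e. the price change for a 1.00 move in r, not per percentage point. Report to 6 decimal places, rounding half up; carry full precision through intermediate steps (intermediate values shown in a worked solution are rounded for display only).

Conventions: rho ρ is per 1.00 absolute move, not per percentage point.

price = 28.003910
ρ = 99.424923

σ√T = 0.4422·√1.9557 = 0.618401
d₁ = (ln(S/K) + (r−q+σ²/2)T) / (σ√T) = (ln(164.08/206.53) + (0.0666−0.0351+0.4422²/2)·1.9557) / 0.618401 = (-0.230092 + 0.252814) / 0.618401 = 0.036744
d₂ = d₁ − σ√T = 0.036744 − 0.618401 = -0.581656
e^{−rT} = 0.877876
e^{−qT} = 0.933658
N(d₁) = 0.514655,  N(d₂) = 0.280399
Call price V = S·e^{−qT}·N(d₁) − K·e^{−rT}·N(d₂) = 78.842445 − 50.838535 = 28.003910
ρ = K·T·e^{−rT}·N(d₂) = 99.424923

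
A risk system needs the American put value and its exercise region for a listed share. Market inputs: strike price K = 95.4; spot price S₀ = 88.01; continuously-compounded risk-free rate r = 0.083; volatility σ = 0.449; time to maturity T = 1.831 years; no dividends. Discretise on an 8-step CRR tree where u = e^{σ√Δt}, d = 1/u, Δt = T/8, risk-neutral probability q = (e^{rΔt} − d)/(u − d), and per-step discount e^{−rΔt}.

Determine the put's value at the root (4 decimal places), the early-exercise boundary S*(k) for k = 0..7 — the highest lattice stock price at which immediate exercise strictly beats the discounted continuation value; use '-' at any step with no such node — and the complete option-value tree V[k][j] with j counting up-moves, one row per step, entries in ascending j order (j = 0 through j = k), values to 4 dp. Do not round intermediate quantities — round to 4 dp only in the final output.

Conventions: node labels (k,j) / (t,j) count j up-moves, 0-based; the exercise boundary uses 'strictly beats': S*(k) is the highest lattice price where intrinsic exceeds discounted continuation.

Δt=0.22887  u=1.23962  d=0.80670  q=0.49080  discount=0.98118
step 8 (expiry): payoffs max(K−S,0) = 79.6159 71.1451 58.1285 38.1264 7.3900 0.0000 0.0000 0.0000 0.0000
step 7: (k=7,j=0): S=19.5664, K−S=75.8336, hold=74.0385 ⇒ V=75.8336 exercise | (k=7,j=1): S=30.0668, K−S=65.3332, hold=63.5380 ⇒ V=65.3332 exercise | (k=7,j=2): S=46.2025, K−S=49.1975, hold=47.4023 ⇒ V=49.1975 exercise | (k=7,j=3): S=70.9975, K−S=24.4025, hold=22.6073 ⇒ V=24.4025 exercise | (k=7,j=4): S=109.0990, K−S=0.0000, hold=3.6922 ⇒ V=3.6922 continue | (k=7,j=5): S=167.6481, K−S=0.0000, hold=0.0000 ⇒ V=0.0000 continue | (k=7,j=6): S=257.6181, K−S=0.0000, hold=0.0000 ⇒ V=0.0000 continue | (k=7,j=7): S=395.8714, K−S=0.0000, hold=0.0000 ⇒ V=0.0000 continue  boundary S*=70.9975
step 6: (k=6,j=0): S=24.2549, K−S=71.1451, hold=69.3500 ⇒ V=71.1451 exercise | (k=6,j=1): S=37.2715, K−S=58.1285, hold=56.3334 ⇒ V=58.1285 exercise | (k=6,j=2): S=57.2736, K−S=38.1264, hold=36.3313 ⇒ V=38.1264 exercise | (k=6,j=3): S=88.0100, K−S=7.3900, hold=13.9699 ⇒ V=13.9699 continue | (k=6,j=4): S=135.2414, K−S=0.0000, hold=1.8447 ⇒ V=1.8447 continue | (k=6,j=5): S=207.8201, K−S=0.0000, hold=0.0000 ⇒ V=0.0000 continue | (k=6,j=6): S=319.3488, K−S=0.0000, hold=0.0000 ⇒ V=0.0000 continue  boundary S*=57.2736
step 5: (k=5,j=0): S=30.0668, K−S=65.3332, hold=63.5380 ⇒ V=65.3332 exercise | (k=5,j=1): S=46.2025, K−S=49.1975, hold=47.4023 ⇒ V=49.1975 exercise | (k=5,j=2): S=70.9975, K−S=24.4025, hold=25.7760 ⇒ V=25.7760 continue | (k=5,j=3): S=109.0990, K−S=0.0000, hold=7.8679 ⇒ V=7.8679 continue | (k=5,j=4): S=167.6481, K−S=0.0000, hold=0.9216 ⇒ V=0.9216 continue | (k=5,j=5): S=257.6181, K−S=0.0000, hold=0.0000 ⇒ V=0.0000 continue  boundary S*=46.2025
step 4: (k=4,j=0): S=37.2715, K−S=58.1285, hold=56.3334 ⇒ V=58.1285 exercise | (k=4,j=1): S=57.2736, K−S=38.1264, hold=36.9927 ⇒ V=38.1264 exercise | (k=4,j=2): S=88.0100, K−S=7.3900, hold=16.6670 ⇒ V=16.6670 continue | (k=4,j=3): S=135.2414, K−S=0.0000, hold=4.3747 ⇒ V=4.3747 continue | (k=4,j=4): S=207.8201, K−S=0.0000, hold=0.4605 ⇒ V=0.4605 continue  boundary S*=57.2736
step 3: (k=3,j=0): S=46.2025, K−S=49.1975, hold=47.4023 ⇒ V=49.1975 exercise | (k=3,j=1): S=70.9975, K−S=24.4025, hold=27.0748 ⇒ V=27.0748 continue | (k=3,j=2): S=109.0990, K−S=0.0000, hold=10.4338 ⇒ V=10.4338 continue | (k=3,j=3): S=167.6481, K−S=0.0000, hold=2.4074 ⇒ V=2.4074 continue  boundary S*=46.2025
step 2: (k=2,j=0): S=57.2736, K−S=38.1264, hold=37.6182 ⇒ V=38.1264 exercise | (k=2,j=1): S=88.0100, K−S=7.3900, hold=18.5515 ⇒ V=18.5515 continue | (k=2,j=2): S=135.2414, K−S=0.0000, hold=6.3722 ⇒ V=6.3722 continue  boundary S*=57.2736
step 1: (k=1,j=0): S=70.9975, K−S=24.4025, hold=27.9824 ⇒ V=27.9824 continue | (k=1,j=1): S=109.0990, K−S=0.0000, hold=12.3373 ⇒ V=12.3373 continue  boundary S*=-
step 0: (k=0,j=0): S=88.0100, K−S=7.3900, hold=19.9216 ⇒ V=19.9216 continue  boundary S*=-

price = 19.9216
boundary = - - 57.2736 46.2025 57.2736 46.2025 57.2736 70.9975
tree:
19.9216
27.9824 12.3373
38.1264 18.5515 6.3722
49.1975 27.0748 10.4338 2.4074
58.1285 38.1264 16.6670 4.3747 0.4605
65.3332 49.1975 25.7760 7.8679 0.9216 0.0000
71.1451 58.1285 38.1264 13.9699 1.8447 0.0000 0.0000
75.8336 65.3332 49.1975 24.4025 3.6922 0.0000 0.0000 0.0000
79.6159 71.1451 58.1285 38.1264 7.3900 0.0000 0.0000 0.0000 0.0000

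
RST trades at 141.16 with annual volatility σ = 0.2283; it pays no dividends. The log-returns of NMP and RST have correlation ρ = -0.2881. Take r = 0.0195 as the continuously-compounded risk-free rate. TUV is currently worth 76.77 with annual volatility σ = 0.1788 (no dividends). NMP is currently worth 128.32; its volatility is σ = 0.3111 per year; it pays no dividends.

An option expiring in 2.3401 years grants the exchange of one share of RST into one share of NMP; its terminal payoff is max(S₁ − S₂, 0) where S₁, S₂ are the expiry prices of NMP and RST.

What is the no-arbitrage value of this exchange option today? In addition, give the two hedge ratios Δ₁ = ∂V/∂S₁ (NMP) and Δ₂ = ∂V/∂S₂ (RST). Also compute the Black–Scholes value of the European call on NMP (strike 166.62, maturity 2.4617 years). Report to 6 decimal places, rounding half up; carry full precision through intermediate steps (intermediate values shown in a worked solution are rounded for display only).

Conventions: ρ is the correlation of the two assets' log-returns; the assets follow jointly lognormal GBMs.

exchange price = 29.100297
Δ1 = 0.575409
Δ2 = -0.316918
price(NMP call K=166.62) = 14.971571

σ_eff = √(σ₁² + σ₂² − 2ρσ₁σ₂) = √(0.3111² + 0.2283² − 2·-0.2881·0.3111·0.2283) = 0.435693
d₁ = (ln(S₁/S₂) + (q₂ − q₁ + σ_eff²/2)T) / (σ_eff√T) = (ln(128.32/141.16) + (0.0 − 0.0 + 0.094914)·2.3401) / 0.666496 = 0.190161
d₂ = d₁ − σ_eff√T = 0.190161 − 0.666496 = -0.476335
N(d₁) = 0.575409,  N(d₂) = 0.316918
V = S₁·e^{−q₁T}·N(d₁) − S₂·e^{−q₂T}·N(d₂) = 73.836427 − 44.736130 = 29.100297
Δ₁ = e^{−q₁T}·N(d₁) = 0.575409;  Δ₂ = −e^{−q₂T}·N(d₂) = -0.316918
[vanilla: NMP call K=166.62]
σ√T = 0.3111·√2.4617 = 0.488110
d₁ = (ln(S/K) + (r+σ²/2)T) / (σ√T) = (ln(128.32/166.62) + (0.0195+0.3111²/2)·2.4617) / 0.488110 = (-0.261189 + 0.167129) / 0.488110 = -0.192702
d₂ = d₁ − σ√T = -0.192702 − 0.488110 = -0.680812
e^{−rT} = 0.953131
N(d₁) = 0.423596,  N(d₂) = 0.247995
price = S·N(d₁) − K·e^{−rT}·N(d₂) = 54.355850 − 39.384279 = 14.971571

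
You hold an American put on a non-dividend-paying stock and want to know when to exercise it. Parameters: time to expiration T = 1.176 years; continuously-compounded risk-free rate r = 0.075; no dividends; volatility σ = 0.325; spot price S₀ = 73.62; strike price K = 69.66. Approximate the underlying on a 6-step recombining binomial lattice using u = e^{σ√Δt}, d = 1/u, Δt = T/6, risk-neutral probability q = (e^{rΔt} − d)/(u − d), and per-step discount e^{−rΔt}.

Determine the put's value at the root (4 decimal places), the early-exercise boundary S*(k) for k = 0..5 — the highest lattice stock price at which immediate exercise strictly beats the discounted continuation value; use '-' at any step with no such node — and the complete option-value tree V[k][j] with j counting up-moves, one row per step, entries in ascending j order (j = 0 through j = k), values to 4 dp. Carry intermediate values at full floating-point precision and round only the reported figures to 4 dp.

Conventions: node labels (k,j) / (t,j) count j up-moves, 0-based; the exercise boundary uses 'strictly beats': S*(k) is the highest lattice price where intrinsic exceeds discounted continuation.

price = 5.9402
boundary = - - - 47.8115 55.2103 47.8115
tree:
5.9402
9.5475 2.7187
14.7882 4.8938 0.7515
21.8485 8.5741 1.5737 0.0000
28.2558 14.4497 3.2954 0.0000 0.0000
33.8044 21.8485 6.9005 0.0000 0.0000 0.0000
38.6095 28.2558 14.4497 0.0000 0.0000 0.0000 0.0000

Δt=0.19600, u=1.15475, d=0.86599, q=0.51537, disc=e^(-rΔt)=0.98541
k=6 terminal: V=max(K-S,0) → 38.6095 28.2558 14.4497 0.0000 0.0000 0.0000 0.0000
k=5: j=0 S=35.8556 intr=33.8044 cont=32.7879 V=33.8044[EX]; j=1 S=47.8115 intr=21.8485 cont=20.8320 V=21.8485[EX]; j=2 S=63.7541 intr=5.9059 cont=6.9005 V=6.9005[hold]; j=3 S=85.0127 intr=0.0000 cont=0.0000 V=0.0000[hold]; j=4 S=113.3599 intr=0.0000 cont=0.0000 V=0.0000[hold]; j=5 S=151.1594 intr=0.0000 cont=0.0000 V=0.0000[hold]  S*(5)=47.8115
k=4: j=0 S=41.4042 intr=28.2558 cont=27.2393 V=28.2558[EX]; j=1 S=55.2103 intr=14.4497 cont=13.9383 V=14.4497[EX]; j=2 S=73.6200 intr=0.0000 cont=3.2954 V=3.2954[hold]; j=3 S=98.1684 intr=0.0000 cont=0.0000 V=0.0000[hold]; j=4 S=130.9023 intr=0.0000 cont=0.0000 V=0.0000[hold]  S*(4)=55.2103
k=3: j=0 S=47.8115 intr=21.8485 cont=20.8320 V=21.8485[EX]; j=1 S=63.7541 intr=5.9059 cont=8.5741 V=8.5741[hold]; j=2 S=85.0127 intr=0.0000 cont=1.5737 V=1.5737[hold]; j=3 S=113.3599 intr=0.0000 cont=0.0000 V=0.0000[hold]  S*(3)=47.8115
k=2: j=0 S=55.2103 intr=14.4497 cont=14.7882 V=14.7882[hold]; j=1 S=73.6200 intr=0.0000 cont=4.8938 V=4.8938[hold]; j=2 S=98.1684 intr=0.0000 cont=0.7515 V=0.7515[hold]  S*(2)=-
k=1: j=0 S=63.7541 intr=5.9059 cont=9.5475 V=9.5475[hold]; j=1 S=85.0127 intr=0.0000 cont=2.7187 V=2.7187[hold]  S*(1)=-
k=0: j=0 S=73.6200 intr=0.0000 cont=5.9402 V=5.9402[hold]  S*(0)=-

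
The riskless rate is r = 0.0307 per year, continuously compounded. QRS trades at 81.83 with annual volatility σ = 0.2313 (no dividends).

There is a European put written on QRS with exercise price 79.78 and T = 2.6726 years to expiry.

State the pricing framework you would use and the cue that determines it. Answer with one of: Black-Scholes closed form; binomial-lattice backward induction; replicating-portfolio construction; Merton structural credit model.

Key observation: a European-exercise option on QRS struck at 79.78 — a GBM underlying with constant parameters — admits an analytic price: the data contain no early exercise, no discrete tree, no debt structure.

framework: Black-Scholes closed form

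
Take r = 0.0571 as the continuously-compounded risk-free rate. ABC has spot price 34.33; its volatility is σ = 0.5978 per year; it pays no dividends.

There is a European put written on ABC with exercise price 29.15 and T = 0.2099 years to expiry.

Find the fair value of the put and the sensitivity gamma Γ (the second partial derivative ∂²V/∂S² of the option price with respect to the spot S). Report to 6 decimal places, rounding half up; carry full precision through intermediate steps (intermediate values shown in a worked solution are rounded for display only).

price = 1.351287
Γ = 0.031352

σ√T = 0.5978·√0.2099 = 0.273881
d₁ = (ln(S/K) + (r+σ²/2)T) / (σ√T) = (ln(34.33/29.15) + (0.0571+0.5978²/2)·0.2099) / 0.273881 = (0.163565 + 0.049491) / 0.273881 = 0.777912
d₂ = d₁ − σ√T = 0.777912 − 0.273881 = 0.504031
e^{−rT} = 0.988086
N(−d₁) = 0.218310,  N(−d₂) = 0.307120
Put price V = K·e^{−rT}·N(−d₂) − S·N(−d₁) = 8.845885 − 7.494598 = 1.351287
φ(d₁) = (1/√(2π))·e^{−d₁²/2} = 0.294784
Γ = φ(d₁) / (S·σ·√T) = 0.031352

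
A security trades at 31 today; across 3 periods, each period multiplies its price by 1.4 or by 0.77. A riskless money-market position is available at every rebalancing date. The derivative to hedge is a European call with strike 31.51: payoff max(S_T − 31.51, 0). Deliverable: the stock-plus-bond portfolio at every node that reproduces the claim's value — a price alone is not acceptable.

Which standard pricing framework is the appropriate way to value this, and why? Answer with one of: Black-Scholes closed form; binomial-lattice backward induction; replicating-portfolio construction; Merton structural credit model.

framework: replicating-portfolio construction

Key observation: a price alone would not answer the question — the per-node share/bond construction on the spot-31, 1.4/0.77 tree is required, and only the replicating-portfolio method yields it.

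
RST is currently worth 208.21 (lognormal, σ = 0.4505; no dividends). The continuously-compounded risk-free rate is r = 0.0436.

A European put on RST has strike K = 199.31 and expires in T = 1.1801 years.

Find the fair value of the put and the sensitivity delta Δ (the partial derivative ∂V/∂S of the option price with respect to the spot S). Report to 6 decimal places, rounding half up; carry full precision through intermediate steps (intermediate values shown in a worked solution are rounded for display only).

σ√T = 0.4505·√1.1801 = 0.489389
d₁ = (ln(S/K) + (r+σ²/2)T) / (σ√T) = (ln(208.21/199.31) + (0.0436+0.4505²/2)·1.1801) / 0.489389 = (0.043686 + 0.171203) / 0.489389 = 0.439096
d₂ = d₁ − σ√T = 0.439096 − 0.489389 = -0.050293
e^{−rT} = 0.949849
N(−d₁) = 0.330296,  N(−d₂) = 0.520055
Put price V = K·e^{−rT}·N(−d₂) − S·N(−d₁) = 98.453967 − 68.770899 = 29.683068
Δ = −N(−d₁) = -0.330296

price = 29.683068
Δ = -0.330296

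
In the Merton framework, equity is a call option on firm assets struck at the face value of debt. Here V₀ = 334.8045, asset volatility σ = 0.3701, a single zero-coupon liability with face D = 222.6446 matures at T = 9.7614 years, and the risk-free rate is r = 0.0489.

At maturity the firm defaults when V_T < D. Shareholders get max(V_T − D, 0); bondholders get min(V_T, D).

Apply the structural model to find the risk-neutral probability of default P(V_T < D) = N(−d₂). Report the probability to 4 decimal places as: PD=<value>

Equity is a call on the firm's assets struck at D = 222.6446:
d₁ = [ln(V₀/D) + (r + σ²/2)T] / (σ√T)
   = [ln(334.8045/222.6446) + (0.0489 + 0.5·0.3701²)·9.7614] / (0.3701·√9.7614)
   = [0.407970 + 1.145862] / 1.156312 = 1.343782
d₂ = d₁ − σ√T = 1.343782 − 1.156312 = 0.187470
risk-neutral PD = N(−d₂) = N(-0.187470) = 0.425646

PD=0.4256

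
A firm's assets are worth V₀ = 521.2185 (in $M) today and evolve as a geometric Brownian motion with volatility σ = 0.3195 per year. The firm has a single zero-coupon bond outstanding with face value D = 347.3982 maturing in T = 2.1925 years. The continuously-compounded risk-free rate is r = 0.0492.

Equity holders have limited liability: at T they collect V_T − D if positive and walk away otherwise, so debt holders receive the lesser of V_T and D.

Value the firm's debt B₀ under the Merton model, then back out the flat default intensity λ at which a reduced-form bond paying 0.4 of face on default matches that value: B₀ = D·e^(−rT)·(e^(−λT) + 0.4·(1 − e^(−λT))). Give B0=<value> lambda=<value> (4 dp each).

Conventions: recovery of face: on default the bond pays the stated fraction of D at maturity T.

Equity is a call on the firm's assets struck at D = 347.3982:
d₁ = [ln(V₀/D) + (r + σ²/2)T] / (σ√T)
   = [ln(521.2185/347.3982) + (0.0492 + 0.5·0.3195²)·2.1925] / (0.3195·√2.1925)
   = [0.405698 + 0.219776] / 0.473087 = 1.322113
d₂ = d₁ − σ√T = 1.322113 − 0.473087 = 0.849027
N(d₁) = 0.906935,  N(d₂) = 0.802067,  e^(−rT) = 0.897743
E₀ = V₀·N(d₁) − D·e^(−rT)·N(d₂)
   = 521.2185·0.906935 − 347.3982·0.897743·0.802067 = 222.567062
B₀ = V₀ − E₀ = 521.2185 − 222.567062 = 298.651438
e^(−λT) = (B₀·e^(rT)/D − 0.4)/(1 − 0.4) = (298.6514·1.113904/347.3982 − 0.4)/0.6 = 0.92933566
λ = −ln(0.92933566)/2.1925 = 0.033425

B0=298.6514 lambda=0.0334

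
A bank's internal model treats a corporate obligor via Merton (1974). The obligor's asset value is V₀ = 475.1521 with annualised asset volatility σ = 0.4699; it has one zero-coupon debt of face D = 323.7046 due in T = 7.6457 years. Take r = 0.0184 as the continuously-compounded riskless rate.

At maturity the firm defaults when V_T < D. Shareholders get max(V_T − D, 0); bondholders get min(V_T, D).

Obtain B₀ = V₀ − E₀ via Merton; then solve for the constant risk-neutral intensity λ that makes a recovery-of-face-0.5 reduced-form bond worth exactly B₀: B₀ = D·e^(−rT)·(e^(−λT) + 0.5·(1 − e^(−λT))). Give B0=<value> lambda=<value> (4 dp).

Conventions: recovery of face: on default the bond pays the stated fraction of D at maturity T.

With assets at 475.1521 and a single debt payment of 323.7046 at 7.6457 years:
d₁ = [ln(V₀/D) + (r + σ²/2)T] / (σ√T)
   = [ln(475.1521/323.7046) + (0.0184 + 0.5·0.4699²)·7.6457] / (0.4699·√7.6457)
   = [0.383804 + 0.984789] / 1.299314 = 1.053320
d₂ = d₁ − σ√T = 1.053320 − 1.299314 = -0.245994
N(d₁) = 0.853903,  N(d₂) = 0.402843,  e^(−rT) = 0.868767
E₀ = V₀·N(d₁) − D·e^(−rT)·N(d₂)
   = 475.1521·0.853903 − 323.7046·0.868767·0.402843 = 292.444576
B₀ = V₀ − E₀ = 475.1521 − 292.444576 = 182.707524
e^(−λT) = (B₀·e^(rT)/D − 0.5)/(1 − 0.5) = (182.7075·1.151057/323.7046 − 0.5)/0.5 = 0.29937477
λ = −ln(0.29937477)/7.6457 = 0.157743

B0=182.7075 lambda=0.1577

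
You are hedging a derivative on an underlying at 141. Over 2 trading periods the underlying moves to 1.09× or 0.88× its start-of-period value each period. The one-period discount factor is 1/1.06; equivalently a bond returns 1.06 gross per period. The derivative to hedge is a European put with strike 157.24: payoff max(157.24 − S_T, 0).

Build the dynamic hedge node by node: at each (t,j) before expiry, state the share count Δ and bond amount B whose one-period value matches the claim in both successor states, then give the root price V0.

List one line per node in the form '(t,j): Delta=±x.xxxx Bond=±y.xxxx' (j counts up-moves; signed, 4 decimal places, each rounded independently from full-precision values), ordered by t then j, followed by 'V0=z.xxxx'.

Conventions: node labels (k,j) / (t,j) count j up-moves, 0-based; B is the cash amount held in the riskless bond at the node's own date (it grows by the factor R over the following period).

(0,0): Delta=-0.7192 Bond=107.0740
(1,0): Delta=-1.0000 Bond=148.3396
(1,1): Delta=-0.6814 Bond=107.6916
V0=5.6662

Under the risk-neutral measure, an up-move has probability p* = (R−d)/(u−d) = 0.8571 and values discount at R = 1.06.
Payoffs at expiry: V(2,0)=48.0496, V(2,1)=21.9928, V(2,2)=0.0000
  t=1,j=0: stock 124.0800 → up 135.2472 (V=21.9928), down 109.1904 (V=48.0496). Price 24.2596; hedge Δ=-1.0000, bond B=148.3396.
  t=1,j=1: stock 153.6900 → up 167.5221 (V=0.0000), down 135.2472 (V=21.9928). Price 2.9640; hedge Δ=-0.6814, bond B=107.6916.
  t=0,j=0: stock 141.0000 → up 153.6900 (V=2.9640), down 124.0800 (V=24.2596). Price 5.6662; hedge Δ=-0.7192, bond B=107.0740.
Sanity check at the root: Δ(0,0)·S0 + B(0,0) reproduces V0 = 5.6662.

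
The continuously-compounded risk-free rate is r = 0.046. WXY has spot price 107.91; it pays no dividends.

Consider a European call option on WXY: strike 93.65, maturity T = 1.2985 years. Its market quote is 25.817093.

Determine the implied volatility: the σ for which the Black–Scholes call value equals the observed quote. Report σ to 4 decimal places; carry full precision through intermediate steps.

sigma = 0.3121

At σ = 0.3121 the Black–Scholes value reproduces the quote:
σ√T = 0.3121·√1.2985 = 0.355643
d₁ = (ln(S/K) + (r+σ²/2)T) / (σ√T) = (ln(107.91/93.65) + (0.046+0.3121²/2)·1.2985) / 0.355643 = (0.141733 + 0.122972) / 0.355643 = 0.744300
d₂ = d₁ − σ√T = 0.744300 − 0.355643 = 0.388656
e^{−rT} = 0.942018
N(d₁) = 0.771652,  N(d₂) = 0.651235
V = S·N(d₁) − K·e^{−rT}·N(d₂) = 83.269008 − 57.451915 = 25.817093 (the observed quote) — the price is monotone increasing in volatility, hence this σ is the only solution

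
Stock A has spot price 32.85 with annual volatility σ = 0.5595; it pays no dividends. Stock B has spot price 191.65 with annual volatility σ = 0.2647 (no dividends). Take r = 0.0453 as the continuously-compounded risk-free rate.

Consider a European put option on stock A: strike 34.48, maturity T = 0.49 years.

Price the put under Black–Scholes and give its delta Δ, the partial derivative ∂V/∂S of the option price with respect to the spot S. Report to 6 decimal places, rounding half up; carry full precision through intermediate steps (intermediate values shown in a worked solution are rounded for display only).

price = 5.615808
Δ = -0.448738

σ√T = 0.5595·√0.49 = 0.391650
d₁ = (ln(S/K) + (r+σ²/2)T) / (σ√T) = (ln(32.85/34.48) + (0.0453+0.5595²/2)·0.49) / 0.391650 = (-0.048428 + 0.098892) / 0.391650 = 0.128850
d₂ = d₁ − σ√T = 0.128850 − 0.391650 = -0.262800
e^{−rT} = 0.978048
N(−d₁) = 0.448738,  N(−d₂) = 0.603648
Put price V = K·e^{−rT}·N(−d₂) − S·N(−d₁) = 20.356855 − 14.741047 = 5.615808
Δ = −N(−d₁) = -0.448738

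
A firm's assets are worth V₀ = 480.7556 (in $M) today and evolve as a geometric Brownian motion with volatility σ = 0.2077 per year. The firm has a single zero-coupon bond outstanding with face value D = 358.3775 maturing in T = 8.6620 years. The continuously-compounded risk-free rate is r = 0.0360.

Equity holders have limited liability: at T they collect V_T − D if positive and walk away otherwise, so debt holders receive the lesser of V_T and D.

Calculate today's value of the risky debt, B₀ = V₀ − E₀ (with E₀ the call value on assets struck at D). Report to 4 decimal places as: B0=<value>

B0=244.4945

Work the structural quantities from V₀ = 480.7556 against face 358.3775:
d₁ = [ln(V₀/D) + (r + σ²/2)T] / (σ√T)
   = [ln(480.7556/358.3775) + (0.0360 + 0.5·0.2077²)·8.6620] / (0.2077·√8.6620)
   = [0.293772 + 0.498668] / 0.611288 = 1.296346
d₂ = d₁ − σ√T = 1.296346 − 0.611288 = 0.685059
N(d₁) = 0.902572,  N(d₂) = 0.753347,  e^(−rT) = 0.732105
E₀ = V₀·N(d₁) − D·e^(−rT)·N(d₂)
   = 480.7556·0.902572 − 358.3775·0.732105·0.753347 = 236.261120
B₀ = V₀ − E₀ = 480.7556 − 236.261120 = 244.494480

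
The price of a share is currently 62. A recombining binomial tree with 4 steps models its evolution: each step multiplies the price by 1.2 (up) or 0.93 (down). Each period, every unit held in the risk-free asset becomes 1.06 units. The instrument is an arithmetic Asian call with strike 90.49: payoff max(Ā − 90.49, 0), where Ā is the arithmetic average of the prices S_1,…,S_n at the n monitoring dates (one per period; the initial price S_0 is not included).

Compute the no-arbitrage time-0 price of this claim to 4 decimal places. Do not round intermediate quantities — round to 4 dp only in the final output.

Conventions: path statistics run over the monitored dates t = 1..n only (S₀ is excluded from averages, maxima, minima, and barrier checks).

Set p* = 0.4815 (from d < R < u); the path-dependent value is the discounted p*-expectation over all price paths.
Enumerate all 2^4 = 16 price paths (U = up ×1.2, D = down ×0.93); each path with k up-moves has probability p*^k·(1−p*)^(4−k).
DDDD: Ā=51.8833, payoff=0.0000, prob=0.072286
UDDD: Ā=66.9462, payoff=0.0000, prob=0.067123
DUDD: Ā=62.7612, payoff=0.0000, prob=0.067123
UUDD: Ā=80.9822, payoff=0.0000, prob=0.062329
DDUD: Ā=58.8691, payoff=0.0000, prob=0.067123
UDUD: Ā=75.9602, payoff=0.0000, prob=0.062329
DUUD: Ā=71.7752, payoff=0.0000, prob=0.062329
UUUD: Ā=92.6131, payoff=2.1231, prob=0.057877
DDDU: Ā=55.2495, payoff=0.0000, prob=0.067123
UDDU: Ā=71.2897, payoff=0.0000, prob=0.062329
DUDU: Ā=67.1047, payoff=0.0000, prob=0.062329
UUDU: Ā=86.5867, payoff=0.0000, prob=0.057877
DDUU: Ā=63.2127, payoff=0.0000, prob=0.062329
UDUU: Ā=81.5647, payoff=0.0000, prob=0.057877
DUUU: Ā=77.3797, payoff=0.0000, prob=0.057877
UUUU: Ā=99.8448, payoff=9.3548, prob=0.053743
Price = Σ prob·payoff / R^4 = 0.625630 / 1.262477 = 0.4956

price = 0.4956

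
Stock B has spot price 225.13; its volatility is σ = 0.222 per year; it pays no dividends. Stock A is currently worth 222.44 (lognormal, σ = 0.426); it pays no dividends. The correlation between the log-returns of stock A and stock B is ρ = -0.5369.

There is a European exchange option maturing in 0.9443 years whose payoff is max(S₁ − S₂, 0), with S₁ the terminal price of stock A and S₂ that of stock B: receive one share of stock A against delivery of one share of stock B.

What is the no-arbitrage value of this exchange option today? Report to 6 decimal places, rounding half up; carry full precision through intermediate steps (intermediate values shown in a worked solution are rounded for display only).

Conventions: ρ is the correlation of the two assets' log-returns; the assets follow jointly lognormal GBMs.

exchange price = 48.031152

σ_eff = √(σ₁² + σ₂² − 2ρσ₁σ₂) = √(0.426² + 0.222² − 2·-0.5369·0.426·0.222) = 0.576465
d₁ = (ln(S₁/S₂) + (q₂ − q₁ + σ_eff²/2)T) / (σ_eff√T) = (ln(222.44/225.13) + (0.0 − 0.0 + 0.166156)·0.9443) / 0.560180 = 0.258632
d₂ = d₁ − σ_eff√T = 0.258632 − 0.560180 = -0.301548
N(d₁) = 0.602040,  N(d₂) = 0.381498
V = S₁·e^{−q₁T}·N(d₁) − S₂·e^{−q₂T}·N(d₂) = 133.917828 − 85.886676 = 48.031152
Key observation: pricing in stock B-units makes this a unit-strike call on the ratio S₁/S₂ — the risk-free rate cancels and cannot affect the value.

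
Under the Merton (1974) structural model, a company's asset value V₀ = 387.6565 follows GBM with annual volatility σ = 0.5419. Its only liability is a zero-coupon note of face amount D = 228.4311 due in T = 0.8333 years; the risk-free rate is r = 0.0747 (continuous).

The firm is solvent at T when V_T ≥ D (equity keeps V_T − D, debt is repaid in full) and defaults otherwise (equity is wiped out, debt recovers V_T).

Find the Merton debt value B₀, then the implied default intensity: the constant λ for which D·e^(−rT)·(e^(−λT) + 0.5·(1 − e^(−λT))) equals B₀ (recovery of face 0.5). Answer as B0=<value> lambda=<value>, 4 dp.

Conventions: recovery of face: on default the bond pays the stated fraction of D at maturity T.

B0=206.7219 lambda=0.0920

Equity is a call on the firm's assets struck at D = 228.4311:
d₁ = [ln(V₀/D) + (r + σ²/2)T] / (σ√T)
   = [ln(387.6565/228.4311) + (0.0747 + 0.5·0.5419²)·0.8333] / (0.5419·√0.8333)
   = [0.528885 + 0.184599] / 0.494675 = 1.442329
d₂ = d₁ − σ√T = 1.442329 − 0.494675 = 0.947655
N(d₁) = 0.925395,  N(d₂) = 0.828347,  e^(−rT) = 0.939650
E₀ = V₀·N(d₁) − D·e^(−rT)·N(d₂)
   = 387.6565·0.925395 − 228.4311·0.939650·0.828347 = 180.934590
B₀ = V₀ − E₀ = 387.6565 − 180.934590 = 206.721910
e^(−λT) = (B₀·e^(rT)/D − 0.5)/(1 − 0.5) = (206.7219·1.064226/228.4311 − 0.5)/0.5 = 0.92617172
λ = −ln(0.92617172)/0.8333 = 0.092038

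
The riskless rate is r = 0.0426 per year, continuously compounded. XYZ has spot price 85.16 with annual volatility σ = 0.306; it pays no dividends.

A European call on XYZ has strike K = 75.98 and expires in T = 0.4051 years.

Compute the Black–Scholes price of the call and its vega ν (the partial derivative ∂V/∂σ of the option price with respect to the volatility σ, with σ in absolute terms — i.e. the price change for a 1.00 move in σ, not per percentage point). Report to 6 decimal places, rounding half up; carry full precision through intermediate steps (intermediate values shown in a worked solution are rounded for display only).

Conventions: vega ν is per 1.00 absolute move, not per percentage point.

σ√T = 0.306·√0.4051 = 0.194761
d₁ = (ln(S/K) + (r+σ²/2)T) / (σ√T) = (ln(85.16/75.98) + (0.0426+0.306²/2)·0.4051) / 0.194761 = (0.114062 + 0.036223) / 0.194761 = 0.771637
d₂ = d₁ − σ√T = 0.771637 − 0.194761 = 0.576875
e^{−rT} = 0.982891
N(d₁) = 0.779835,  N(d₂) = 0.717988
Call price V = S·N(d₁) − K·e^{−rT}·N(d₂) = 66.410764 − 53.619389 = 12.791375
φ(d₁) = (1/√(2π))·e^{−d₁²/2} = 0.296221
ν = S·φ(d₁)·√T = 16.055814

price = 12.791375
ν = 16.055814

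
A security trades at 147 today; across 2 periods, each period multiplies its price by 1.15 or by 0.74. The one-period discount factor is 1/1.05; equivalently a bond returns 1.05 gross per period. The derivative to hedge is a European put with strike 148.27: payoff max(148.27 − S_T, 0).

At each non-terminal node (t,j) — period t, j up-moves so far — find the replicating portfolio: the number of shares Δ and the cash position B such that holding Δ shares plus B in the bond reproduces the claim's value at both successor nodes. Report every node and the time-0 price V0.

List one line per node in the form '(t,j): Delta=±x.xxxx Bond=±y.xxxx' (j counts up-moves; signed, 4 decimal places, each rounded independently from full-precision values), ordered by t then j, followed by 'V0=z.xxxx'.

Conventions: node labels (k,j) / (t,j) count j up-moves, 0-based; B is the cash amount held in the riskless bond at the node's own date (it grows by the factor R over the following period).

(0,0): Delta=-0.4488 Bond=77.3767
(1,0): Delta=-1.0000 Bond=141.2095
(1,1): Delta=-0.3343 Bond=61.9023
V0=11.4091

No-arbitrage ⇒ martingale measure with p* = (R−d)/(u−d) = 0.7561.
Terminal payoffs: V(2,0)=67.7728, V(2,1)=23.1730, V(2,2)=0.0000
(1,0): S=108.7800. Δ = (V_up−V_dn)/(S_up−S_dn) = (23.1730−67.7728)/(125.0970−80.4972) = -1.0000. V = [p*·23.1730 + (1−p*)·67.7728]/1.05 = 32.4295. B = V − Δ·S = 141.2095.
(1,1): S=169.0500. Δ = (V_up−V_dn)/(S_up−S_dn) = (0.0000−23.1730)/(194.4075−125.0970) = -0.3343. V = [p*·0.0000 + (1−p*)·23.1730]/1.05 = 5.3828. B = V − Δ·S = 61.9023.
(0,0): S=147.0000. Δ = (V_up−V_dn)/(S_up−S_dn) = (5.3828−32.4295)/(169.0500−108.7800) = -0.4488. V = [p*·5.3828 + (1−p*)·32.4295]/1.05 = 11.4091. B = V − Δ·S = 77.3767.
Check: Δ(0,0)·S0 + B(0,0) = 11.4091 = V0.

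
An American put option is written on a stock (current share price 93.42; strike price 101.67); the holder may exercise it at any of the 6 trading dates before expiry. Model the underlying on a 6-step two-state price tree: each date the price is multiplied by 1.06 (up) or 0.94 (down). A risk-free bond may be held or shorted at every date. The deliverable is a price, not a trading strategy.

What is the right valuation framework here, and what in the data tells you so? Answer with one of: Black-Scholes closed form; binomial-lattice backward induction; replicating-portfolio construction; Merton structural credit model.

framework: binomial-lattice backward induction

Key observation: early exercise of the strike-101.67 put must be checked at each of the 6 dates (spot 93.42), which forces a node-by-node comparison of intrinsic and continuation value backward from expiry.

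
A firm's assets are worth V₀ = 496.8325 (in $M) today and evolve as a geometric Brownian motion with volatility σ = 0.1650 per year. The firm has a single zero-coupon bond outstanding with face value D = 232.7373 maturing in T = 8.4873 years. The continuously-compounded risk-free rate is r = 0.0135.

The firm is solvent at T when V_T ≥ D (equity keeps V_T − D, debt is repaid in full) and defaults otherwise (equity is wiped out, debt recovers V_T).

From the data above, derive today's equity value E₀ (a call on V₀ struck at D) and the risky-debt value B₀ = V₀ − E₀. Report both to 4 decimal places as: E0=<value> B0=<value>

E0=291.3612 B0=205.4713

Apply the equity-as-call identities (strike 232.7373, horizon 8.4873 years):
d₁ = [ln(V₀/D) + (r + σ²/2)T] / (σ√T)
   = [ln(496.8325/232.7373) + (0.0135 + 0.5·0.1650²)·8.4873] / (0.1650·√8.4873)
   = [0.758343 + 0.230112] / 0.480694 = 2.056307
d₂ = d₁ − σ√T = 2.056307 − 0.480694 = 1.575613
N(d₁) = 0.980124,  N(d₂) = 0.942442,  e^(−rT) = 0.891742
E₀ = V₀·N(d₁) − D·e^(−rT)·N(d₂)
   = 496.8325·0.980124 − 232.7373·0.891742·0.942442 = 291.361204
B₀ = V₀ − E₀ = 496.8325 − 291.361204 = 205.471296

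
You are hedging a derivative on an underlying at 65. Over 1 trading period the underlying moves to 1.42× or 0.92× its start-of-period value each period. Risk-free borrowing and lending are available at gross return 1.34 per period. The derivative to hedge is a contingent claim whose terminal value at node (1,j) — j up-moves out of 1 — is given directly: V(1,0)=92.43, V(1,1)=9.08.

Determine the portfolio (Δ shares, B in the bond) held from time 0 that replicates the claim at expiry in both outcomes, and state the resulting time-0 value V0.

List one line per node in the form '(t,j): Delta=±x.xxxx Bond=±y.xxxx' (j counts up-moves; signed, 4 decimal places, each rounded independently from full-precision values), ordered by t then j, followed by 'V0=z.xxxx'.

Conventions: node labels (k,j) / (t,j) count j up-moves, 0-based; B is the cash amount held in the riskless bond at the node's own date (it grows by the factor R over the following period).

No-arbitrage ⇒ martingale measure with p* = (R−d)/(u−d) = 0.8400.
Expiry values: V(1,0)=92.4300, V(1,1)=9.0800
  t=0,j=0: stock 65.0000 → up 92.3000 (V=9.0800), down 59.8000 (V=92.4300). Price 16.7284; hedge Δ=-2.5646, bond B=183.4284.
Verification: the root portfolio costs Δ(0,0)·S0 + B(0,0) = 16.7284, matching V0.

(0,0): Delta=-2.5646 Bond=183.4284
V0=16.7284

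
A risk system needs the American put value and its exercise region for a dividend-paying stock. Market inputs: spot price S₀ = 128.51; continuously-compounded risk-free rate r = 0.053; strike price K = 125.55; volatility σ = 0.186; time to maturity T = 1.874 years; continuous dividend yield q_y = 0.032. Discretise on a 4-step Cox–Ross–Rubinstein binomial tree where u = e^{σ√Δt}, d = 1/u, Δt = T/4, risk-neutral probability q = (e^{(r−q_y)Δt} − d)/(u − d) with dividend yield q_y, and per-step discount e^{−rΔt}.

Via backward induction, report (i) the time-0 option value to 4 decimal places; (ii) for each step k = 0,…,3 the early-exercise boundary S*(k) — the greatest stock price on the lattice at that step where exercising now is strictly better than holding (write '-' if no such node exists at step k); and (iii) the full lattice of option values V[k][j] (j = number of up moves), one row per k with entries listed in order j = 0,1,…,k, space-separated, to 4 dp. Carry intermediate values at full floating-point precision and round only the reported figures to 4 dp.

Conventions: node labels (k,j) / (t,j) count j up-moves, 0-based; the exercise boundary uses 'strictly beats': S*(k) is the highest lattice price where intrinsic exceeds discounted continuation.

price = 8.8510
boundary = - - 99.6221 87.7132
tree:
8.8510
15.4365 2.8848
25.9279 5.9979 0.0000
37.8368 12.4705 0.0000 0.0000
48.3221 25.9279 0.0000 0.0000 0.0000

params: Δt=0.46850 u=1.13577 d=0.88046 q=0.50694 e^(-rΔt)=0.97548
t_4 payoffs: 48.3221 25.9279 0.0000 0.0000 0.0000
t_3: node(3,0) S=87.7132 payoff=37.8368 vs cont=36.0629 → 37.8368 [stop]  node(3,1) S=113.1478 payoff=12.4022 vs cont=12.4705 → 12.4705 [wait]  node(3,2) S=145.9579 payoff=0.0000 vs cont=0.0000 → 0.0000 [wait]  node(3,3) S=188.2821 payoff=0.0000 vs cont=0.0000 → 0.0000 [wait]  ⇒ S*(3)=87.7132
t_2: node(2,0) S=99.6221 payoff=25.9279 vs cont=24.3650 → 25.9279 [stop]  node(2,1) S=128.5100 payoff=0.0000 vs cont=5.9979 → 5.9979 [wait]  node(2,2) S=165.7747 payoff=0.0000 vs cont=0.0000 → 0.0000 [wait]  ⇒ S*(2)=99.6221
t_1: node(1,0) S=113.1478 payoff=12.4022 vs cont=15.4365 → 15.4365 [wait]  node(1,1) S=145.9579 payoff=0.0000 vs cont=2.8848 → 2.8848 [wait]  ⇒ S*(1)=-
t_0: node(0,0) S=128.5100 payoff=0.0000 vs cont=8.8510 → 8.8510 [wait]  ⇒ S*(0)=-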